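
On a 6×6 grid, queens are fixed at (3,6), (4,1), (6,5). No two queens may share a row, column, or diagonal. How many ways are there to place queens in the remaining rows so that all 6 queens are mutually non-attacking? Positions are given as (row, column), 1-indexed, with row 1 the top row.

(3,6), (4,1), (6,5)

1

Branch on row 1: col 2 → 1; col 3 → 0.
Sum: 1 + 0 = 1.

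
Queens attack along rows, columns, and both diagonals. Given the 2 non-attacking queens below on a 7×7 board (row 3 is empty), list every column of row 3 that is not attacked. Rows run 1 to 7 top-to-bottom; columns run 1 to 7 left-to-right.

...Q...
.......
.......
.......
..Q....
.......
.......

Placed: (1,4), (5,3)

columns 7

(1,4) attacks row 3 at column 4 and diagonals 2, 6.
(5,3) attacks row 3 at column 3 and diagonals 1, 5.
Attacked columns: {1, 2, 3, 4, 5, 6}. Safe: {7}.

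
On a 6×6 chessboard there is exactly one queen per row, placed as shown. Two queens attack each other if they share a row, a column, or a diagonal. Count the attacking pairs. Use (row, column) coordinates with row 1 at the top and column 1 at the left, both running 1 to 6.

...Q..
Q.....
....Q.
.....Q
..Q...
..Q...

Same column: (5,3)–(6,3) (column 3).
Same diagonal: (3,5)–(4,6) (|3−4| = |5−6| = 1); (3,5)–(5,3) (|3−5| = |5−3| = 2).
Total attacking pairs: 3.

3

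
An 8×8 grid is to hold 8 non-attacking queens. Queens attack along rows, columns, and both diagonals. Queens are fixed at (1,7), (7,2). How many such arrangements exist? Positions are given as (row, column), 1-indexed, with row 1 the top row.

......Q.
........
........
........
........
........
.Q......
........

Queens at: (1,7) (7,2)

3

Branch on row 2: col 1 → 1; col 3 → 1; col 4 → 0; col 5 → 1.
Sum: 1 + 1 + 0 + 1 = 3.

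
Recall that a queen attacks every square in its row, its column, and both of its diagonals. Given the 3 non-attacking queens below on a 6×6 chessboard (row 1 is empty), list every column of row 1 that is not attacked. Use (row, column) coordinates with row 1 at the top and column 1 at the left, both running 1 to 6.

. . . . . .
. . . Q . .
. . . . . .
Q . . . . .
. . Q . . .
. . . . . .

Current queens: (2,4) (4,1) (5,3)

columns 2, 6

(2,4) attacks row 1 at column 4 and diagonals 3, 5.
(4,1) attacks row 1 at column 1 and diagonals 4.
(5,3) attacks row 1 at column 3.
Attacked columns: {1, 3, 4, 5}. Safe: {2, 6}.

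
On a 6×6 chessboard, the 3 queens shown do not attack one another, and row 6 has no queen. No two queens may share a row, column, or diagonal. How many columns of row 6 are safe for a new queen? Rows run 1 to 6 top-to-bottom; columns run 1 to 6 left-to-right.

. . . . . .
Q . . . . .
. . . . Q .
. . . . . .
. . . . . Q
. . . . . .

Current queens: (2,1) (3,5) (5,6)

(2,1) attacks row 6 at column 1 and diagonals 5.
(3,5) attacks row 6 at column 5 and diagonals 2.
(5,6) attacks row 6 at column 6 and diagonals 5.
Attacked columns: {1, 2, 5, 6}. Safe: {3, 4}.

2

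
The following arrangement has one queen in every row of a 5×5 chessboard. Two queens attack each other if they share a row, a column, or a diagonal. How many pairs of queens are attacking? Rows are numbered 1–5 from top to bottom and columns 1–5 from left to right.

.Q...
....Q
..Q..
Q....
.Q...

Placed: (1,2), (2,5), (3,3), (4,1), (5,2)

3

Same column: (1,2)–(5,2) (column 2).
Same diagonal: (2,5)–(5,2) (|2−5| = |5−2| = 3); (4,1)–(5,2) (|4−5| = |1−2| = 1).
Total attacking pairs: 3.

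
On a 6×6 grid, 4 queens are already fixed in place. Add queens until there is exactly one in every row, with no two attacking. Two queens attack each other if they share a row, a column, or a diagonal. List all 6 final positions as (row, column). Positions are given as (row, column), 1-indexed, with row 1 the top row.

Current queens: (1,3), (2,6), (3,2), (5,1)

Row 4: attacked by (1,3)→{3,6}; (2,6)→{4,6}; (3,2)→{1,2,3}; (5,1)→{1,2}. Safe: 5. Place at column 5.
Row 6: attacked by (1,3)→{3}; (2,6)→{2,6}; (3,2)→{2,5}; (4,5)→{3,5}; (5,1)→{1,2}. Safe: 4. Place at column 4.
Columns [3, 6, 2, 5, 1, 4], r−c [-2, -4, 1, -1, 4, 2], r+c [4, 8, 5, 9, 6, 10] are all distinct, so no two queens attack.

(1,3) (2,6) (3,2) (4,5) (5,1) (6,4)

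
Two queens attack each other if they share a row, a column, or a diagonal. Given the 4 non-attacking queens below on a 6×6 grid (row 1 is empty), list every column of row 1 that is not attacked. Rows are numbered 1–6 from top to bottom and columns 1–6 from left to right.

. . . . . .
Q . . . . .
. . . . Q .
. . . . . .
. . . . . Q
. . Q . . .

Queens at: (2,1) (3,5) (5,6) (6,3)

(2,1) attacks row 1 at column 1 and diagonals 2.
(3,5) attacks row 1 at column 5 and diagonals 3.
(5,6) attacks row 1 at column 6 and diagonals 2.
(6,3) attacks row 1 at column 3.
Attacked columns: {1, 2, 3, 5, 6}. Safe: {4}.

columns 4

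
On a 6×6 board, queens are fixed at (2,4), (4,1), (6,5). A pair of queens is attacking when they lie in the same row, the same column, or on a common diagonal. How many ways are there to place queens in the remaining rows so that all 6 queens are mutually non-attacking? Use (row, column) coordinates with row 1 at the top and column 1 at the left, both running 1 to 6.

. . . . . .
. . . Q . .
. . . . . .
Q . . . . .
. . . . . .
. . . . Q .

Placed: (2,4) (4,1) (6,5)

1

Branch on row 1: col 2 → 1; col 6 → 0.
Sum: 1 + 0 = 1.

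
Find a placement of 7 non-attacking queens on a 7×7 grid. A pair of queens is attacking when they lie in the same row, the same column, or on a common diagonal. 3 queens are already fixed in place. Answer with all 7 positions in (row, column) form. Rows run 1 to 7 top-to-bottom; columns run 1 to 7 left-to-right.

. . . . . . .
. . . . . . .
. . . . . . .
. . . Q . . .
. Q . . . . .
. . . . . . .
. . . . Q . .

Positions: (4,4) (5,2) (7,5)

(1,3) (2,1) (3,6) (4,4) (5,2) (6,7) (7,5)

Row 1: attacked by (4,4)→{1,4,7}; (5,2)→{2,6}; (7,5)→{5}. Safe: 3. Place at column 3.
Row 2: attacked by (1,3)→{2,3,4}; (4,4)→{2,4,6}; (5,2)→{2,5}; (7,5)→{5}. Safe: 1, 7. Place at column 1.
Row 3: attacked by (1,3)→{1,3,5}; (2,1)→{1,2}; (4,4)→{3,4,5}; (5,2)→{2,4}; (7,5)→{1,5}. Safe: 6, 7. Place at column 6.
Row 6: attacked by (1,3)→{3}; (2,1)→{1,5}; (3,6)→{3,6}; (4,4)→{2,4,6}; (5,2)→{1,2,3}; (7,5)→{4,5,6}. Safe: 7. Place at column 7.
Columns [3, 1, 6, 4, 2, 7, 5], r−c [-2, 1, -3, 0, 3, -1, 2], r+c [4, 3, 9, 8, 7, 13, 12] are all distinct, so no two queens attack.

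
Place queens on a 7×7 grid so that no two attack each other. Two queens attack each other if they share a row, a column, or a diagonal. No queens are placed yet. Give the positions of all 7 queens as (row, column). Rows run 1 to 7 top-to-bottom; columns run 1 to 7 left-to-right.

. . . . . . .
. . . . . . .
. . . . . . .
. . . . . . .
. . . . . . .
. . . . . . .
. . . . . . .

Row 1: Safe: 1, 2, 3, 4, 5, 6, 7. Place at column 1.
Row 2: attacked by (1,1)→{1,2}. Safe: 3, 4, 5, 6, 7. Place at column 5.
Row 3: attacked by (1,1)→{1,3}; (2,5)→{4,5,6}. Safe: 2, 7. Place at column 2.
Row 4: attacked by (1,1)→{1,4}; (2,5)→{3,5,7}; (3,2)→{1,2,3}. Safe: 6. Place at column 6.
Row 5: attacked by (1,1)→{1,5}; (2,5)→{2,5}; (3,2)→{2,4}; (4,6)→{5,6,7}. Safe: 3. Place at column 3.
Row 6: attacked by (1,1)→{1,6}; (2,5)→{1,5}; (3,2)→{2,5}; (4,6)→{4,6}; (5,3)→{2,3,4}. Safe: 7. Place at column 7.
Row 7: attacked by (1,1)→{1,7}; (2,5)→{5}; (3,2)→{2,6}; (4,6)→{3,6}; (5,3)→{1,3,5}; (6,7)→{6,7}. Safe: 4. Place at column 4.
Columns [1, 5, 2, 6, 3, 7, 4], r−c [0, -3, 1, -2, 2, -1, 3], r+c [2, 7, 5, 10, 8, 13, 11] are all distinct, so no two queens attack.

(1,1) (2,5) (3,2) (4,6) (5,3) (6,7) (7,4)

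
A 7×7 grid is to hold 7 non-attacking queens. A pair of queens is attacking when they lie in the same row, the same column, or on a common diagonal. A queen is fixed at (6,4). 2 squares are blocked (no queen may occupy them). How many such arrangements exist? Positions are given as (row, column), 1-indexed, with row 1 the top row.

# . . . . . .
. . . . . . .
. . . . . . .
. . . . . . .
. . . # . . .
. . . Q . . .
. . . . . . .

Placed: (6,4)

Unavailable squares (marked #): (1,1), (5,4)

Branch on row 1: col 2 → 1; col 3 → 1; col 5 → 1; col 6 → 1; col 7 → 1.
Sum: 1 + 1 + 1 + 1 + 1 = 5.

5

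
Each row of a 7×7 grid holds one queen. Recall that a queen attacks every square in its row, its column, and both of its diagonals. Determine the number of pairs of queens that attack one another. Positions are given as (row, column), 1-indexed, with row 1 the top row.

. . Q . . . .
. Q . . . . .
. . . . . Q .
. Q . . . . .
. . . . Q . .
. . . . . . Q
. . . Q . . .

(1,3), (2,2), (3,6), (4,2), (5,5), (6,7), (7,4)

Same column: (2,2)–(4,2) (column 2).
Same diagonal: (1,3)–(2,2) (|1−2| = |3−2| = 1); (2,2)–(5,5) (|2−5| = |2−5| = 3).
Total attacking pairs: 3.

3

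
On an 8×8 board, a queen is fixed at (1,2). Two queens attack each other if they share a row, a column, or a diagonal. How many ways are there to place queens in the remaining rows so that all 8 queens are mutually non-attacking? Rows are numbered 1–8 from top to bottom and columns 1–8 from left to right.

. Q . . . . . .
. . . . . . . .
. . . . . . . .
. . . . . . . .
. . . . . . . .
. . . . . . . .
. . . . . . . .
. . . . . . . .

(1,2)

Branch on row 2: col 4 → 1; col 5 → 2; col 6 → 2; col 7 → 2; col 8 → 1.
Sum: 1 + 2 + 2 + 2 + 1 = 8.

8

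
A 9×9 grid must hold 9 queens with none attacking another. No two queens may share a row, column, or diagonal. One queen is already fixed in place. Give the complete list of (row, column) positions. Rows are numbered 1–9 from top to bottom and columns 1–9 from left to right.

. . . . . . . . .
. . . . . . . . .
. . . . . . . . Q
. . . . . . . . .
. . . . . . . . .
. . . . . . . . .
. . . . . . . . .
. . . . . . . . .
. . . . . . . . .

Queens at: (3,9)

Row 1: attacked by (3,9)→{7,9}. Safe: 1, 2, 3, 4, 5, 6, 8. Place at column 3.
Row 2: attacked by (1,3)→{2,3,4}; (3,9)→{8,9}. Safe: 1, 5, 6, 7. Place at column 5.
Row 4: attacked by (1,3)→{3,6}; (2,5)→{3,5,7}; (3,9)→{8,9}. Safe: 1, 2, 4. Place at column 2.
Row 5: attacked by (1,3)→{3,7}; (2,5)→{2,5,8}; (3,9)→{7,9}; (4,2)→{1,2,3}. Safe: 4, 6. Place at column 4.
Row 6: attacked by (1,3)→{3,8}; (2,5)→{1,5,9}; (3,9)→{6,9}; (4,2)→{2,4}; (5,4)→{3,4,5}. Safe: 7. Place at column 7.
Row 7: attacked by (1,3)→{3,9}; (2,5)→{5}; (3,9)→{5,9}; (4,2)→{2,5}; (5,4)→{2,4,6}; (6,7)→{6,7,8}. Safe: 1. Place at column 1.
Row 8: attacked by (1,3)→{3}; (2,5)→{5}; (3,9)→{4,9}; (4,2)→{2,6}; (5,4)→{1,4,7}; (6,7)→{5,7,9}; (7,1)→{1,2}. Safe: 8. Place at column 8.
Row 9: attacked by (1,3)→{3}; (2,5)→{5}; (3,9)→{3,9}; (4,2)→{2,7}; (5,4)→{4,8}; (6,7)→{4,7}; (7,1)→{1,3}; (8,8)→{7,8,9}. Safe: 6. Place at column 6.
Columns [3, 5, 9, 2, 4, 7, 1, 8, 6], r−c [-2, -3, -6, 2, 1, -1, 6, 0, 3], r+c [4, 7, 12, 6, 9, 13, 8, 16, 15] are all distinct, so no two queens attack.

(1,3) (2,5) (3,9) (4,2) (5,4) (6,7) (7,1) (8,8) (9,6)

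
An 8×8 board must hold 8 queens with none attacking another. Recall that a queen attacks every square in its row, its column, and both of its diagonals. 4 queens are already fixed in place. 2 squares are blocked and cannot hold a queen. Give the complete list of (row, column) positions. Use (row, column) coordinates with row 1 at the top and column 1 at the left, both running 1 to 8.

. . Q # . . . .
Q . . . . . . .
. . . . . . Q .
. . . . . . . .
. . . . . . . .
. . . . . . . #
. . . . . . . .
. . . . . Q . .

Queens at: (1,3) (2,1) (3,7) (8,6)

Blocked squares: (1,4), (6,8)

(1,3) (2,1) (3,7) (4,5) (5,8) (6,2) (7,4) (8,6)

Row 4: attacked by (1,3)→{3,6}; (2,1)→{1,3}; (3,7)→{6,7,8}; (8,6)→{2,6}. Safe: 4, 5. Place at column 5.
Row 5: attacked by (1,3)→{3,7}; (2,1)→{1,4}; (3,7)→{5,7}; (4,5)→{4,5,6}; (8,6)→{3,6}. Safe: 2, 8. Place at column 8.
Row 6: attacked by (1,3)→{3,8}; (2,1)→{1,5}; (3,7)→{4,7}; (4,5)→{3,5,7}; (5,8)→{7,8}; (8,6)→{4,6,8}. Blocked: 8. Safe: 2. Place at column 2.
Row 7: attacked by (1,3)→{3}; (2,1)→{1,6}; (3,7)→{3,7}; (4,5)→{2,5,8}; (5,8)→{6,8}; (6,2)→{1,2,3}; (8,6)→{5,6,7}. Safe: 4. Place at column 4.
Columns [3, 1, 7, 5, 8, 2, 4, 6], r−c [-2, 1, -4, -1, -3, 4, 3, 2], r+c [4, 3, 10, 9, 13, 8, 11, 14] are all distinct, so no two queens attack.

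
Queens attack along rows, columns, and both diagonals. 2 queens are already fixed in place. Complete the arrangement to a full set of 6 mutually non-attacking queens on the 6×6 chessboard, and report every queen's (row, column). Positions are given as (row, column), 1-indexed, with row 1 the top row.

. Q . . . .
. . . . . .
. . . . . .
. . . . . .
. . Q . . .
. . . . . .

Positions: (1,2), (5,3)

(1,2) (2,4) (3,6) (4,1) (5,3) (6,5)

Row 2: attacked by (1,2)→{1,2,3}; (5,3)→{3,6}. Safe: 4, 5. Place at column 4.
Row 3: attacked by (1,2)→{2,4}; (2,4)→{3,4,5}; (5,3)→{1,3,5}. Safe: 6. Place at column 6.
Row 4: attacked by (1,2)→{2,5}; (2,4)→{2,4,6}; (3,6)→{5,6}; (5,3)→{2,3,4}. Safe: 1. Place at column 1.
Row 6: attacked by (1,2)→{2}; (2,4)→{4}; (3,6)→{3,6}; (4,1)→{1,3}; (5,3)→{2,3,4}. Safe: 5. Place at column 5.
Columns [2, 4, 6, 1, 3, 5], r−c [-1, -2, -3, 3, 2, 1], r+c [3, 6, 9, 5, 8, 11] are all distinct, so no two queens attack.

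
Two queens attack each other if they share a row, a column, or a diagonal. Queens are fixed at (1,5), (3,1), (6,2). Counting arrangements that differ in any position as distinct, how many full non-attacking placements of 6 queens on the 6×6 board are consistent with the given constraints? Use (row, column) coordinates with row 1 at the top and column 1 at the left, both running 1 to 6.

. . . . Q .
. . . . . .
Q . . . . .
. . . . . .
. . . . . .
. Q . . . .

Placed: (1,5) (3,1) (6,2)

1

Branch on row 2: col 3 → 1.
Sum: 1 = 1.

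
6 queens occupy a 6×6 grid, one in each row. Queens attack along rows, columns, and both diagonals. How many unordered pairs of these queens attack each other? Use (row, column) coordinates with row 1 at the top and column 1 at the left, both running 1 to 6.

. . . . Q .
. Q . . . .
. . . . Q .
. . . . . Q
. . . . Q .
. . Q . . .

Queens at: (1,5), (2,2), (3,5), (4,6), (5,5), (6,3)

Same column: (1,5)–(3,5) (column 5); (1,5)–(5,5) (column 5); (3,5)–(5,5) (column 5).
Same diagonal: (2,2)–(5,5) (|2−5| = |2−5| = 3); (3,5)–(4,6) (|3−4| = |5−6| = 1); (4,6)–(5,5) (|4−5| = |6−5| = 1).
Total attacking pairs: 6.

6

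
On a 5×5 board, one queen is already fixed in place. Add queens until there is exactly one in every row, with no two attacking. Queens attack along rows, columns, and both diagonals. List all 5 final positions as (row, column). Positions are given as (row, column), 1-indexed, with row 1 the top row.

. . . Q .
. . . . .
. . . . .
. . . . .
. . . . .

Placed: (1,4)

Row 2: attacked by (1,4)→{3,4,5}. Safe: 1, 2. Place at column 2.
Row 3: attacked by (1,4)→{2,4}; (2,2)→{1,2,3}. Safe: 5. Place at column 5.
Row 4: attacked by (1,4)→{1,4}; (2,2)→{2,4}; (3,5)→{4,5}. Safe: 3. Place at column 3.
Row 5: attacked by (1,4)→{4}; (2,2)→{2,5}; (3,5)→{3,5}; (4,3)→{2,3,4}. Safe: 1. Place at column 1.
Columns [4, 2, 5, 3, 1], r−c [-3, 0, -2, 1, 4], r+c [5, 4, 8, 7, 6] are all distinct, so no two queens attack.

(1,4) (2,2) (3,5) (4,3) (5,1)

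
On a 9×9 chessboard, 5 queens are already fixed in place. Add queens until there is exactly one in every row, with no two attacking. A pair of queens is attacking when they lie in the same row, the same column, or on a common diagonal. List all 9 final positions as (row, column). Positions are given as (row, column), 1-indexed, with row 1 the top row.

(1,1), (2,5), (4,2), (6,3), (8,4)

Row 3: attacked by (1,1)→{1,3}; (2,5)→{4,5,6}; (4,2)→{1,2,3}; (6,3)→{3,6}; (8,4)→{4,9}. Safe: 7, 8. Place at column 7.
Row 5: attacked by (1,1)→{1,5}; (2,5)→{2,5,8}; (3,7)→{5,7,9}; (4,2)→{1,2,3}; (6,3)→{2,3,4}; (8,4)→{1,4,7}. Safe: 6. Place at column 6.
Row 7: attacked by (1,1)→{1,7}; (2,5)→{5}; (3,7)→{3,7}; (4,2)→{2,5}; (5,6)→{4,6,8}; (6,3)→{2,3,4}; (8,4)→{3,4,5}. Safe: 9. Place at column 9.
Row 9: attacked by (1,1)→{1,9}; (2,5)→{5}; (3,7)→{1,7}; (4,2)→{2,7}; (5,6)→{2,6}; (6,3)→{3,6}; (7,9)→{7,9}; (8,4)→{3,4,5}. Safe: 8. Place at column 8.
Columns [1, 5, 7, 2, 6, 3, 9, 4, 8], r−c [0, -3, -4, 2, -1, 3, -2, 4, 1], r+c [2, 7, 10, 6, 11, 9, 16, 12, 17] are all distinct, so no two queens attack.

(1,1) (2,5) (3,7) (4,2) (5,6) (6,3) (7,9) (8,4) (9,8)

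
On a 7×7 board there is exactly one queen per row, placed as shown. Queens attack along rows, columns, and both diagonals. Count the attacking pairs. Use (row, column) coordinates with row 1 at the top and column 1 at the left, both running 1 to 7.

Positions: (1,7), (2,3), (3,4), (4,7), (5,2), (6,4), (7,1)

Same column: (1,7)–(4,7) (column 7); (3,4)–(6,4) (column 4).
Same diagonal: (1,7)–(7,1) (|1−7| = |7−1| = 6); (2,3)–(3,4) (|2−3| = |3−4| = 1); (3,4)–(5,2) (|3−5| = |4−2| = 2).
Total attacking pairs: 5.

5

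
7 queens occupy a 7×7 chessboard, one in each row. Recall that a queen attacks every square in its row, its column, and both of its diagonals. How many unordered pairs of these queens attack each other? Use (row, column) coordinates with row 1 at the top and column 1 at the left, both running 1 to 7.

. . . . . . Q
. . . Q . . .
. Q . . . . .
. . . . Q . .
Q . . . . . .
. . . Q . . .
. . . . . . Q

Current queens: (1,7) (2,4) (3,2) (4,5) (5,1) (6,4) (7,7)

3

Same column: (1,7)–(7,7) (column 7); (2,4)–(6,4) (column 4).
Same diagonal: (2,4)–(5,1) (|2−5| = |4−1| = 3).
Total attacking pairs: 3.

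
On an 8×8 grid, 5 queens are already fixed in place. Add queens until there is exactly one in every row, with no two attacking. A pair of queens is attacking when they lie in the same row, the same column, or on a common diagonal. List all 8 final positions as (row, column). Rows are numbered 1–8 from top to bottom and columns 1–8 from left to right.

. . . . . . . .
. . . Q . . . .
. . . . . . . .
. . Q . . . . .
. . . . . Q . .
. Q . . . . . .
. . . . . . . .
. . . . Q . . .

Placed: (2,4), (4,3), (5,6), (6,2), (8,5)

(1,8) (2,4) (3,1) (4,3) (5,6) (6,2) (7,7) (8,5)

Row 1: attacked by (2,4)→{3,4,5}; (4,3)→{3,6}; (5,6)→{2,6}; (6,2)→{2,7}; (8,5)→{5}. Safe: 1, 8. Place at column 8.
Row 3: attacked by (1,8)→{6,8}; (2,4)→{3,4,5}; (4,3)→{2,3,4}; (5,6)→{4,6,8}; (6,2)→{2,5}; (8,5)→{5}. Safe: 1, 7. Place at column 1.
Row 7: attacked by (1,8)→{2,8}; (2,4)→{4}; (3,1)→{1,5}; (4,3)→{3,6}; (5,6)→{4,6,8}; (6,2)→{1,2,3}; (8,5)→{4,5,6}. Safe: 7. Place at column 7.
Columns [8, 4, 1, 3, 6, 2, 7, 5], r−c [-7, -2, 2, 1, -1, 4, 0, 3], r+c [9, 6, 4, 7, 11, 8, 14, 13] are all distinct, so no two queens attack.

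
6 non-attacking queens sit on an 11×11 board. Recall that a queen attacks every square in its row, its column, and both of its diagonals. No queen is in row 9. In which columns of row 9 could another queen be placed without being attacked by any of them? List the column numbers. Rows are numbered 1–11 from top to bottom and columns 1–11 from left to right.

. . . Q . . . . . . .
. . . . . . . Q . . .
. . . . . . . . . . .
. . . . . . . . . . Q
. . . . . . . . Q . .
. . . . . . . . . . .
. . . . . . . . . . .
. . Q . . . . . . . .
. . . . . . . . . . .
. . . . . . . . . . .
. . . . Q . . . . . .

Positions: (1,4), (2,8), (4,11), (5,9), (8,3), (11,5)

(1,4) attacks row 9 at column 4.
(2,8) attacks row 9 at column 8 and diagonals 1.
(4,11) attacks row 9 at column 11 and diagonals 6.
(5,9) attacks row 9 at column 9 and diagonals 5.
(8,3) attacks row 9 at column 3 and diagonals 2, 4.
(11,5) attacks row 9 at column 5 and diagonals 3, 7.
Attacked columns: {1, 2, 3, 4, 5, 6, 7, 8, 9, 11}. Safe: {10}.

columns 10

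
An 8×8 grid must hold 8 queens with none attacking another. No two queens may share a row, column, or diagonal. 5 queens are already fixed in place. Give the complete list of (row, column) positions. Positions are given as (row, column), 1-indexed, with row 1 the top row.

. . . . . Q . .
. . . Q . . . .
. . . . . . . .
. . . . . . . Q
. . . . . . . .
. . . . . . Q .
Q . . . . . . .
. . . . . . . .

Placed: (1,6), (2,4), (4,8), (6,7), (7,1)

Row 3: attacked by (1,6)→{4,6,8}; (2,4)→{3,4,5}; (4,8)→{7,8}; (6,7)→{4,7}; (7,1)→{1,5}. Safe: 2. Place at column 2.
Row 5: attacked by (1,6)→{2,6}; (2,4)→{1,4,7}; (3,2)→{2,4}; (4,8)→{7,8}; (6,7)→{6,7,8}; (7,1)→{1,3}. Safe: 5. Place at column 5.
Row 8: attacked by (1,6)→{6}; (2,4)→{4}; (3,2)→{2,7}; (4,8)→{4,8}; (5,5)→{2,5,8}; (6,7)→{5,7}; (7,1)→{1,2}. Safe: 3. Place at column 3.
Columns [6, 4, 2, 8, 5, 7, 1, 3], r−c [-5, -2, 1, -4, 0, -1, 6, 5], r+c [7, 6, 5, 12, 10, 13, 8, 11] are all distinct, so no two queens attack.

(1,6) (2,4) (3,2) (4,8) (5,5) (6,7) (7,1) (8,3)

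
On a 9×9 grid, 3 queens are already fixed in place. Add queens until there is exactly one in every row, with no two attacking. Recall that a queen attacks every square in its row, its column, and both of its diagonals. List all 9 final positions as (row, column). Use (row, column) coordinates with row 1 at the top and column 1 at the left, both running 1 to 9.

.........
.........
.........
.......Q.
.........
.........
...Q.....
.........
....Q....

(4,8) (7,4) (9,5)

Row 1: attacked by (4,8)→{5,8}; (7,4)→{4}; (9,5)→{5}. Safe: 1, 2, 3, 6, 7, 9. Place at column 9.
Row 2: attacked by (1,9)→{8,9}; (4,8)→{6,8}; (7,4)→{4,9}; (9,5)→{5}. Safe: 1, 2, 3, 7. Place at column 2.
Row 3: attacked by (1,9)→{7,9}; (2,2)→{1,2,3}; (4,8)→{7,8,9}; (7,4)→{4,8}; (9,5)→{5}. Safe: 6. Place at column 6.
Row 5: attacked by (1,9)→{5,9}; (2,2)→{2,5}; (3,6)→{4,6,8}; (4,8)→{7,8,9}; (7,4)→{2,4,6}; (9,5)→{1,5,9}. Safe: 3. Place at column 3.
Row 6: attacked by (1,9)→{4,9}; (2,2)→{2,6}; (3,6)→{3,6,9}; (4,8)→{6,8}; (5,3)→{2,3,4}; (7,4)→{3,4,5}; (9,5)→{2,5,8}. Safe: 1, 7. Place at column 1.
Row 8: attacked by (1,9)→{2,9}; (2,2)→{2,8}; (3,6)→{1,6}; (4,8)→{4,8}; (5,3)→{3,6}; (6,1)→{1,3}; (7,4)→{3,4,5}; (9,5)→{4,5,6}. Safe: 7. Place at column 7.
Columns [9, 2, 6, 8, 3, 1, 4, 7, 5], r−c [-8, 0, -3, -4, 2, 5, 3, 1, 4], r+c [10, 4, 9, 12, 8, 7, 11, 15, 14] are all distinct, so no two queens attack.

(1,9) (2,2) (3,6) (4,8) (5,3) (6,1) (7,4) (8,7) (9,5)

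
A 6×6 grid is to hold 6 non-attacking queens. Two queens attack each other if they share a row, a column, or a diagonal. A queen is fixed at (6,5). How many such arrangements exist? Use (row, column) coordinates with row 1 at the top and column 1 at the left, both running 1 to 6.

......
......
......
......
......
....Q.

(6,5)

1

Branch on row 1: col 1 → 0; col 2 → 1; col 3 → 0; col 4 → 0; col 6 → 0.
Sum: 0 + 1 + 0 + 0 + 0 = 1.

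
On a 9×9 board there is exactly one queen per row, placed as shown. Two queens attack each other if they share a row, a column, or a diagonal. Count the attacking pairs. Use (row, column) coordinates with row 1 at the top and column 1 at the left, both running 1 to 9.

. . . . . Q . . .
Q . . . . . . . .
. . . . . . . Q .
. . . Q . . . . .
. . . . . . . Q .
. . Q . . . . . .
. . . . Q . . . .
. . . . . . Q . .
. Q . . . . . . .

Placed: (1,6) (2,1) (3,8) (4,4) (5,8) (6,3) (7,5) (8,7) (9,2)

4

Same column: (3,8)–(5,8) (column 8).
Same diagonal: (1,6)–(3,8) (|1−3| = |6−8| = 2); (2,1)–(8,7) (|2−8| = |1−7| = 6); (3,8)–(9,2) (|3−9| = |8−2| = 6).
Total attacking pairs: 4.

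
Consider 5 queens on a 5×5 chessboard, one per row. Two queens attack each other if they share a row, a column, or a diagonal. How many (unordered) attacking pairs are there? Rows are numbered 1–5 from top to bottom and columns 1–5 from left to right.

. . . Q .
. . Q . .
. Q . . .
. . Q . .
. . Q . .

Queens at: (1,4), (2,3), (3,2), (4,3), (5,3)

7

Same column: (2,3)–(4,3) (column 3); (2,3)–(5,3) (column 3); (4,3)–(5,3) (column 3).
Same diagonal: (1,4)–(2,3) (|1−2| = |4−3| = 1); (1,4)–(3,2) (|1−3| = |4−2| = 2); (2,3)–(3,2) (|2−3| = |3−2| = 1); (3,2)–(4,3) (|3−4| = |2−3| = 1).
Total attacking pairs: 7.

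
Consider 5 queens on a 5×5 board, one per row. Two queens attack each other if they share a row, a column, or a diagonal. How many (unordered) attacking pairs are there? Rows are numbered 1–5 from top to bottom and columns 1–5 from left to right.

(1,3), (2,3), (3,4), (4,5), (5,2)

5

Same column: (1,3)–(2,3) (column 3).
Same diagonal: (2,3)–(3,4) (|2−3| = |3−4| = 1); (2,3)–(4,5) (|2−4| = |3−5| = 2); (3,4)–(4,5) (|3−4| = |4−5| = 1); (3,4)–(5,2) (|3−5| = |4−2| = 2).
Total attacking pairs: 5.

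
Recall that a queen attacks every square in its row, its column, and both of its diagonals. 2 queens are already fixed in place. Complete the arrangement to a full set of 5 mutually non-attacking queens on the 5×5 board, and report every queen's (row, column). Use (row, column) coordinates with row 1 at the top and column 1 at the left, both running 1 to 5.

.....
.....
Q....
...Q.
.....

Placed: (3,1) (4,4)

Row 1: attacked by (3,1)→{1,3}; (4,4)→{1,4}. Safe: 2, 5. Place at column 5.
Row 2: attacked by (1,5)→{4,5}; (3,1)→{1,2}; (4,4)→{2,4}. Safe: 3. Place at column 3.
Row 5: attacked by (1,5)→{1,5}; (2,3)→{3}; (3,1)→{1,3}; (4,4)→{3,4,5}. Safe: 2. Place at column 2.
Columns [5, 3, 1, 4, 2], r−c [-4, -1, 2, 0, 3], r+c [6, 5, 4, 8, 7] are all distinct, so no two queens attack.

(1,5) (2,3) (3,1) (4,4) (5,2)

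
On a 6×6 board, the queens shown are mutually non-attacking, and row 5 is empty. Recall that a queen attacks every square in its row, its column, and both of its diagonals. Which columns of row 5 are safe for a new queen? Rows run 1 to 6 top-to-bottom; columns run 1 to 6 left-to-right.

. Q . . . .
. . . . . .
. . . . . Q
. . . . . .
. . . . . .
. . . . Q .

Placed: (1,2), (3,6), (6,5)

(1,2) attacks row 5 at column 2 and diagonals 6.
(3,6) attacks row 5 at column 6 and diagonals 4.
(6,5) attacks row 5 at column 5 and diagonals 4, 6.
Attacked columns: {2, 4, 5, 6}. Safe: {1, 3}.

columns 1, 3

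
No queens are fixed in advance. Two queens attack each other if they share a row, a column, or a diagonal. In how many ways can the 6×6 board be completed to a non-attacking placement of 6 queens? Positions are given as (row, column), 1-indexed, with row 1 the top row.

4

Branch on row 1: col 1 → 0; col 2 → 1; col 3 → 1; col 4 → 1; col 5 → 1; col 6 → 0.
Sum: 0 + 1 + 1 + 1 + 1 + 0 = 4.
(This is the classic 6-queens count.)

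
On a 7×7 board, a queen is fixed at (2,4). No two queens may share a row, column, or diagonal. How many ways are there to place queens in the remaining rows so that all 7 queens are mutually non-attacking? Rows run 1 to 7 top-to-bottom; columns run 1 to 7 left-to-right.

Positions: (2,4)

6

Branch on row 1: col 1 → 1; col 2 → 2; col 6 → 2; col 7 → 1.
Sum: 1 + 2 + 2 + 1 = 6.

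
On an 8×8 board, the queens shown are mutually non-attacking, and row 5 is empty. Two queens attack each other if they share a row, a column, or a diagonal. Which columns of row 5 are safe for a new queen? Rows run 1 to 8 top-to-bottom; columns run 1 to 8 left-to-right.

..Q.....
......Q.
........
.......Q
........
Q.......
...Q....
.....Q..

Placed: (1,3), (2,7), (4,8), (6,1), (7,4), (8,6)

(1,3) attacks row 5 at column 3 and diagonals 7.
(2,7) attacks row 5 at column 7 and diagonals 4.
(4,8) attacks row 5 at column 8 and diagonals 7.
(6,1) attacks row 5 at column 1 and diagonals 2.
(7,4) attacks row 5 at column 4 and diagonals 2, 6.
(8,6) attacks row 5 at column 6 and diagonals 3.
Attacked columns: {1, 2, 3, 4, 6, 7, 8}. Safe: {5}.

columns 5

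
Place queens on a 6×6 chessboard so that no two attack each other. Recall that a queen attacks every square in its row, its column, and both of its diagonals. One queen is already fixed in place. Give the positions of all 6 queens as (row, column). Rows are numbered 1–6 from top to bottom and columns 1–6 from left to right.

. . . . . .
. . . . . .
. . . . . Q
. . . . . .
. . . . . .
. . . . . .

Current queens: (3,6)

Row 1: attacked by (3,6)→{4,6}. Safe: 1, 2, 3, 5. Place at column 2.
Row 2: attacked by (1,2)→{1,2,3}; (3,6)→{5,6}. Safe: 4. Place at column 4.
Row 4: attacked by (1,2)→{2,5}; (2,4)→{2,4,6}; (3,6)→{5,6}. Safe: 1, 3. Place at column 1.
Row 5: attacked by (1,2)→{2,6}; (2,4)→{1,4}; (3,6)→{4,6}; (4,1)→{1,2}. Safe: 3, 5. Place at column 3.
Row 6: attacked by (1,2)→{2}; (2,4)→{4}; (3,6)→{3,6}; (4,1)→{1,3}; (5,3)→{2,3,4}. Safe: 5. Place at column 5.
Columns [2, 4, 6, 1, 3, 5], r−c [-1, -2, -3, 3, 2, 1], r+c [3, 6, 9, 5, 8, 11] are all distinct, so no two queens attack.

(1,2) (2,4) (3,6) (4,1) (5,3) (6,5)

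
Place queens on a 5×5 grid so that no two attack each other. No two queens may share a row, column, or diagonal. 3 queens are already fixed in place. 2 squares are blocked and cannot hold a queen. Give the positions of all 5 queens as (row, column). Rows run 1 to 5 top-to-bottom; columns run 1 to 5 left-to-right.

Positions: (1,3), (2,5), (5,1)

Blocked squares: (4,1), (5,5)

Row 3: attacked by (1,3)→{1,3,5}; (2,5)→{4,5}; (5,1)→{1,3}. Safe: 2. Place at column 2.
Row 4: attacked by (1,3)→{3}; (2,5)→{3,5}; (3,2)→{1,2,3}; (5,1)→{1,2}. Blocked: 1. Safe: 4. Place at column 4.
Columns [3, 5, 2, 4, 1], r−c [-2, -3, 1, 0, 4], r+c [4, 7, 5, 8, 6] are all distinct, so no two queens attack.

(1,3) (2,5) (3,2) (4,4) (5,1)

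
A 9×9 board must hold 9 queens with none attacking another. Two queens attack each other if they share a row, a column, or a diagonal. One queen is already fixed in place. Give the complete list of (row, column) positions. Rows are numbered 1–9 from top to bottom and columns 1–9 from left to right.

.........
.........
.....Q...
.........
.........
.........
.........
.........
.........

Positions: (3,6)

(1,7) (2,2) (3,6) (4,3) (5,1) (6,8) (7,5) (8,9) (9,4)

Row 1: attacked by (3,6)→{4,6,8}. Safe: 1, 2, 3, 5, 7, 9. Place at column 7.
Row 2: attacked by (1,7)→{6,7,8}; (3,6)→{5,6,7}. Safe: 1, 2, 3, 4, 9. Place at column 2.
Row 4: attacked by (1,7)→{4,7}; (2,2)→{2,4}; (3,6)→{5,6,7}. Safe: 1, 3, 8, 9. Place at column 3.
Row 5: attacked by (1,7)→{3,7}; (2,2)→{2,5}; (3,6)→{4,6,8}; (4,3)→{2,3,4}. Safe: 1, 9. Place at column 1.
Row 6: attacked by (1,7)→{2,7}; (2,2)→{2,6}; (3,6)→{3,6,9}; (4,3)→{1,3,5}; (5,1)→{1,2}. Safe: 4, 8. Place at column 8.
Row 7: attacked by (1,7)→{1,7}; (2,2)→{2,7}; (3,6)→{2,6}; (4,3)→{3,6}; (5,1)→{1,3}; (6,8)→{7,8,9}. Safe: 4, 5. Place at column 5.
Row 8: attacked by (1,7)→{7}; (2,2)→{2,8}; (3,6)→{1,6}; (4,3)→{3,7}; (5,1)→{1,4}; (6,8)→{6,8}; (7,5)→{4,5,6}. Safe: 9. Place at column 9.
Row 9: attacked by (1,7)→{7}; (2,2)→{2,9}; (3,6)→{6}; (4,3)→{3,8}; (5,1)→{1,5}; (6,8)→{5,8}; (7,5)→{3,5,7}; (8,9)→{8,9}. Safe: 4. Place at column 4.
Columns [7, 2, 6, 3, 1, 8, 5, 9, 4], r−c [-6, 0, -3, 1, 4, -2, 2, -1, 5], r+c [8, 4, 9, 7, 6, 14, 12, 17, 13] are all distinct, so no two queens attack.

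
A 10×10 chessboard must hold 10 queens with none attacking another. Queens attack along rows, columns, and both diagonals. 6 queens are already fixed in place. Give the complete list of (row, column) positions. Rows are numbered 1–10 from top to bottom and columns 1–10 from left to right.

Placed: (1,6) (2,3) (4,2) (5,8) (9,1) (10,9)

(1,6) (2,3) (3,5) (4,2) (5,8) (6,10) (7,7) (8,4) (9,1) (10,9)

Row 3: attacked by (1,6)→{4,6,8}; (2,3)→{2,3,4}; (4,2)→{1,2,3}; (5,8)→{6,8,10}; (9,1)→{1,7}; (10,9)→{2,9}. Safe: 5. Place at column 5.
Row 6: attacked by (1,6)→{1,6}; (2,3)→{3,7}; (3,5)→{2,5,8}; (4,2)→{2,4}; (5,8)→{7,8,9}; (9,1)→{1,4}; (10,9)→{5,9}. Safe: 10. Place at column 10.
Row 7: attacked by (1,6)→{6}; (2,3)→{3,8}; (3,5)→{1,5,9}; (4,2)→{2,5}; (5,8)→{6,8,10}; (6,10)→{9,10}; (9,1)→{1,3}; (10,9)→{6,9}. Safe: 4, 7. Place at column 7.
Row 8: attacked by (1,6)→{6}; (2,3)→{3,9}; (3,5)→{5,10}; (4,2)→{2,6}; (5,8)→{5,8}; (6,10)→{8,10}; (7,7)→{6,7,8}; (9,1)→{1,2}; (10,9)→{7,9}. Safe: 4. Place at column 4.
Columns [6, 3, 5, 2, 8, 10, 7, 4, 1, 9], r−c [-5, -1, -2, 2, -3, -4, 0, 4, 8, 1], r+c [7, 5, 8, 6, 13, 16, 14, 12, 10, 19] are all distinct, so no two queens attack.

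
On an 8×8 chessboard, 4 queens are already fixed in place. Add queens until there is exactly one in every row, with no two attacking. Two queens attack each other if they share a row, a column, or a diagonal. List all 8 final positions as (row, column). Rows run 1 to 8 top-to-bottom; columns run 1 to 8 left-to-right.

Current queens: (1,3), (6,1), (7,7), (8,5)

(1,3) (2,6) (3,8) (4,2) (5,4) (6,1) (7,7) (8,5)

Row 2: attacked by (1,3)→{2,3,4}; (6,1)→{1,5}; (7,7)→{2,7}; (8,5)→{5}. Safe: 6, 8. Place at column 6.
Row 3: attacked by (1,3)→{1,3,5}; (2,6)→{5,6,7}; (6,1)→{1,4}; (7,7)→{3,7}; (8,5)→{5}. Safe: 2, 8. Place at column 8.
Row 4: attacked by (1,3)→{3,6}; (2,6)→{4,6,8}; (3,8)→{7,8}; (6,1)→{1,3}; (7,7)→{4,7}; (8,5)→{1,5}. Safe: 2. Place at column 2.
Row 5: attacked by (1,3)→{3,7}; (2,6)→{3,6}; (3,8)→{6,8}; (4,2)→{1,2,3}; (6,1)→{1,2}; (7,7)→{5,7}; (8,5)→{2,5,8}. Safe: 4. Place at column 4.
Columns [3, 6, 8, 2, 4, 1, 7, 5], r−c [-2, -4, -5, 2, 1, 5, 0, 3], r+c [4, 8, 11, 6, 9, 7, 14, 13] are all distinct, so no two queens attack.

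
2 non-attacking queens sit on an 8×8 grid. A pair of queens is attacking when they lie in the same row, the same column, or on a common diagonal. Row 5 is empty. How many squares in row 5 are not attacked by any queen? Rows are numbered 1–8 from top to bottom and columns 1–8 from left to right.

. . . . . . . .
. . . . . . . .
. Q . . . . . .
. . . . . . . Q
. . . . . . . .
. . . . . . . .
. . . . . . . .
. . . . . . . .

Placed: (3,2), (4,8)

4

(3,2) attacks row 5 at column 2 and diagonals 4.
(4,8) attacks row 5 at column 8 and diagonals 7.
Attacked columns: {2, 4, 7, 8}. Safe: {1, 3, 5, 6}.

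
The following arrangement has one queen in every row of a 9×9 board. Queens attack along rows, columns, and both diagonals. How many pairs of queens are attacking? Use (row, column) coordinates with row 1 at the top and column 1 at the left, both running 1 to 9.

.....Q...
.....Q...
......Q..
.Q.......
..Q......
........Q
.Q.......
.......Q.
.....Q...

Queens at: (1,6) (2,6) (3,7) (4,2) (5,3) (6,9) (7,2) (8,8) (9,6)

Same column: (1,6)–(2,6) (column 6); (1,6)–(9,6) (column 6); (2,6)–(9,6) (column 6); (4,2)–(7,2) (column 2).
Same diagonal: (2,6)–(3,7) (|2−3| = |6−7| = 1); (2,6)–(5,3) (|2−5| = |6−3| = 3); (4,2)–(5,3) (|4−5| = |2−3| = 1); (6,9)–(9,6) (|6−9| = |9−6| = 3).
Total attacking pairs: 8.

8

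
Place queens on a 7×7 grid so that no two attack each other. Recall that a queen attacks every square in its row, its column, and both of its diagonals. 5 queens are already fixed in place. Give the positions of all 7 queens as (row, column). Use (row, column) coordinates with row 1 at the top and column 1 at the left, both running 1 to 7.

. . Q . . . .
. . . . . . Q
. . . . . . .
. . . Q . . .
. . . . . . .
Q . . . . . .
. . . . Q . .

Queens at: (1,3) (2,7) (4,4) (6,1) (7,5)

(1,3) (2,7) (3,2) (4,4) (5,6) (6,1) (7,5)

Row 3: attacked by (1,3)→{1,3,5}; (2,7)→{6,7}; (4,4)→{3,4,5}; (6,1)→{1,4}; (7,5)→{1,5}. Safe: 2. Place at column 2.
Row 5: attacked by (1,3)→{3,7}; (2,7)→{4,7}; (3,2)→{2,4}; (4,4)→{3,4,5}; (6,1)→{1,2}; (7,5)→{3,5,7}. Safe: 6. Place at column 6.
Columns [3, 7, 2, 4, 6, 1, 5], r−c [-2, -5, 1, 0, -1, 5, 2], r+c [4, 9, 5, 8, 11, 7, 12] are all distinct, so no two queens attack.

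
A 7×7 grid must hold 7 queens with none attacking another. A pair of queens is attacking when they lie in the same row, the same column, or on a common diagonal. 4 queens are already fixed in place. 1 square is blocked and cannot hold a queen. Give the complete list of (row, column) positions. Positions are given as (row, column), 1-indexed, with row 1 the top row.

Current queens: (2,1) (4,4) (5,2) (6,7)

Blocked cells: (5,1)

(1,5) (2,1) (3,6) (4,4) (5,2) (6,7) (7,3)

Row 1: attacked by (2,1)→{1,2}; (4,4)→{1,4,7}; (5,2)→{2,6}; (6,7)→{2,7}. Safe: 3, 5. Place at column 5.
Row 3: attacked by (1,5)→{3,5,7}; (2,1)→{1,2}; (4,4)→{3,4,5}; (5,2)→{2,4}; (6,7)→{4,7}. Safe: 6. Place at column 6.
Row 7: attacked by (1,5)→{5}; (2,1)→{1,6}; (3,6)→{2,6}; (4,4)→{1,4,7}; (5,2)→{2,4}; (6,7)→{6,7}. Safe: 3. Place at column 3.
Columns [5, 1, 6, 4, 2, 7, 3], r−c [-4, 1, -3, 0, 3, -1, 4], r+c [6, 3, 9, 8, 7, 13, 10] are all distinct, so no two queens attack.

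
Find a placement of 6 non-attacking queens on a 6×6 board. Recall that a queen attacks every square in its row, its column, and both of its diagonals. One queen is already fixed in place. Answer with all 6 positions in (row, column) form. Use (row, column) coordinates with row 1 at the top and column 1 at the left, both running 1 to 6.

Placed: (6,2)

(1,5) (2,3) (3,1) (4,6) (5,4) (6,2)

Row 1: attacked by (6,2)→{2}. Safe: 1, 3, 4, 5, 6. Place at column 5.
Row 2: attacked by (1,5)→{4,5,6}; (6,2)→{2,6}. Safe: 1, 3. Place at column 3.
Row 3: attacked by (1,5)→{3,5}; (2,3)→{2,3,4}; (6,2)→{2,5}. Safe: 1, 6. Place at column 1.
Row 4: attacked by (1,5)→{2,5}; (2,3)→{1,3,5}; (3,1)→{1,2}; (6,2)→{2,4}. Safe: 6. Place at column 6.
Row 5: attacked by (1,5)→{1,5}; (2,3)→{3,6}; (3,1)→{1,3}; (4,6)→{5,6}; (6,2)→{1,2,3}. Safe: 4. Place at column 4.
Columns [5, 3, 1, 6, 4, 2], r−c [-4, -1, 2, -2, 1, 4], r+c [6, 5, 4, 10, 9, 8] are all distinct, so no two queens attack.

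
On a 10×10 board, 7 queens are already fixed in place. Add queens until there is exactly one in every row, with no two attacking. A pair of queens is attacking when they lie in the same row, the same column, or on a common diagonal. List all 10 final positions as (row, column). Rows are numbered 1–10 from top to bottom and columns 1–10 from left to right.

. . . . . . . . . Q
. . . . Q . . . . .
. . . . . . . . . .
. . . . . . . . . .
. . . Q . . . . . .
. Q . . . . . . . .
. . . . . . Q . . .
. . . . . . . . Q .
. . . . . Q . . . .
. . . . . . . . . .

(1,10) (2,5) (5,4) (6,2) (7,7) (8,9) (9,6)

(1,10) (2,5) (3,1) (4,8) (5,4) (6,2) (7,7) (8,9) (9,6) (10,3)

Row 3: attacked by (1,10)→{8,10}; (2,5)→{4,5,6}; (5,4)→{2,4,6}; (6,2)→{2,5}; (7,7)→{3,7}; (8,9)→{4,9}; (9,6)→{6}. Safe: 1. Place at column 1.
Row 4: attacked by (1,10)→{7,10}; (2,5)→{3,5,7}; (3,1)→{1,2}; (5,4)→{3,4,5}; (6,2)→{2,4}; (7,7)→{4,7,10}; (8,9)→{5,9}; (9,6)→{1,6}. Safe: 8. Place at column 8.
Row 10: attacked by (1,10)→{1,10}; (2,5)→{5}; (3,1)→{1,8}; (4,8)→{2,8}; (5,4)→{4,9}; (6,2)→{2,6}; (7,7)→{4,7,10}; (8,9)→{7,9}; (9,6)→{5,6,7}. Safe: 3. Place at column 3.
Columns [10, 5, 1, 8, 4, 2, 7, 9, 6, 3], r−c [-9, -3, 2, -4, 1, 4, 0, -1, 3, 7], r+c [11, 7, 4, 12, 9, 8, 14, 17, 15, 13] are all distinct, so no two queens attack.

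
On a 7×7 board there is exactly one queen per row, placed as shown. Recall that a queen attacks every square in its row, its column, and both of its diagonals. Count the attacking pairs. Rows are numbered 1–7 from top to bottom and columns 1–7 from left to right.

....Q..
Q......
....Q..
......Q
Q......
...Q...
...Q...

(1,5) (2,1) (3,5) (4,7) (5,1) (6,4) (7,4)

Same column: (1,5)–(3,5) (column 5); (2,1)–(5,1) (column 1); (6,4)–(7,4) (column 4).
Same diagonal: (1,5)–(5,1) (|1−5| = |5−1| = 4); (4,7)–(7,4) (|4−7| = |7−4| = 3).
Total attacking pairs: 5.

5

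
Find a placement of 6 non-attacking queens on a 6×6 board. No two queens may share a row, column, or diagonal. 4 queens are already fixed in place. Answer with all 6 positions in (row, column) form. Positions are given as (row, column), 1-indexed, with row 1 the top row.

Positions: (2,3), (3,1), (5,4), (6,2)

Row 1: attacked by (2,3)→{2,3,4}; (3,1)→{1,3}; (5,4)→{4}; (6,2)→{2}. Safe: 5, 6. Place at column 5.
Row 4: attacked by (1,5)→{2,5}; (2,3)→{1,3,5}; (3,1)→{1,2}; (5,4)→{3,4,5}; (6,2)→{2,4}. Safe: 6. Place at column 6.
Columns [5, 3, 1, 6, 4, 2], r−c [-4, -1, 2, -2, 1, 4], r+c [6, 5, 4, 10, 9, 8] are all distinct, so no two queens attack.

(1,5) (2,3) (3,1) (4,6) (5,4) (6,2)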